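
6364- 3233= 3131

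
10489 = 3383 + 7106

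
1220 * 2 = 2440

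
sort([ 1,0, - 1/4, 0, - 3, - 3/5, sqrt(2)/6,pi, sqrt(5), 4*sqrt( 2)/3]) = [ - 3, - 3/5, - 1/4, 0,0, sqrt (2)/6, 1, 4*sqrt (2 )/3 , sqrt( 5) , pi ]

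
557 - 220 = 337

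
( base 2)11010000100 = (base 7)4602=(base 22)39I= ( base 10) 1668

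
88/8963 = 88/8963  =  0.01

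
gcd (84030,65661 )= 3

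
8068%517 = 313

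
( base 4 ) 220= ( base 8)50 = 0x28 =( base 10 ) 40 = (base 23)1H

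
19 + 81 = 100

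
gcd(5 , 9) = 1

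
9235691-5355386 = 3880305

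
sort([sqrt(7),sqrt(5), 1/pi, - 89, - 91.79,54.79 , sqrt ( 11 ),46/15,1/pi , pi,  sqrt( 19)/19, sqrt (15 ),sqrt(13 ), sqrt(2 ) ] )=[ - 91.79, - 89,sqrt(19 ) /19, 1/pi, 1/pi,sqrt(2) , sqrt(5),  sqrt(7 ), 46/15, pi,  sqrt(11), sqrt(13 ), sqrt(15), 54.79]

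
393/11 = 35 + 8/11 = 35.73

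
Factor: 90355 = 5^1*17^1*1063^1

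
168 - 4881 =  - 4713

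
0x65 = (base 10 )101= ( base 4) 1211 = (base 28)3H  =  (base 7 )203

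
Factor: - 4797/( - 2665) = 9/5 = 3^2*5^ ( - 1) 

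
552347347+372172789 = 924520136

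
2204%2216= 2204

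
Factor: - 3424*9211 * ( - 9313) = 2^5*61^1*67^1 * 107^1*139^1*151^1 = 293717715232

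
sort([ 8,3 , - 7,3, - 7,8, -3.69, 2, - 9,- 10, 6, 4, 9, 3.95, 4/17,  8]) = [ - 10, - 9, - 7, - 7, - 3.69, 4/17 , 2 , 3,3,3.95, 4, 6,  8,8,8, 9]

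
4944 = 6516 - 1572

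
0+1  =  1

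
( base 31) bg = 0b101100101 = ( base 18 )11f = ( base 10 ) 357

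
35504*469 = 16651376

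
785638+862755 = 1648393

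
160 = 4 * 40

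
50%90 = 50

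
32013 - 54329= - 22316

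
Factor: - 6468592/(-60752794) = 2^3*13^1*137^1*227^1*1163^(  -  1 ) *26119^(-1)  =  3234296/30376397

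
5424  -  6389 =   -  965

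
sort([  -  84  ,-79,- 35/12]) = [-84, - 79,-35/12 ]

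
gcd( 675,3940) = 5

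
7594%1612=1146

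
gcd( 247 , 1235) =247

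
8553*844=7218732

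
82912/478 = 41456/239 = 173.46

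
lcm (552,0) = 0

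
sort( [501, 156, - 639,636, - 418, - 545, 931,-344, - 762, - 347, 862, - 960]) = [ - 960, - 762, - 639,  -  545,- 418, - 347, - 344 , 156, 501,636,862, 931] 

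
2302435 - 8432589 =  - 6130154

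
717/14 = 51 +3/14 = 51.21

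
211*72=15192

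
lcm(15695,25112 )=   125560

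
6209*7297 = 45307073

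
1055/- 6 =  - 1055/6 = -175.83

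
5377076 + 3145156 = 8522232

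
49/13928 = 49/13928  =  0.00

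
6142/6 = 1023 + 2/3 = 1023.67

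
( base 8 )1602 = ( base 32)s2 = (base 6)4054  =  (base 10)898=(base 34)QE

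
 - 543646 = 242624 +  - 786270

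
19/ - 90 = -19/90= - 0.21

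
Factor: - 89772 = - 2^2*3^1*7481^1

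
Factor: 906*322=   291732 = 2^2*3^1 * 7^1  *23^1*151^1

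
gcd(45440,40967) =71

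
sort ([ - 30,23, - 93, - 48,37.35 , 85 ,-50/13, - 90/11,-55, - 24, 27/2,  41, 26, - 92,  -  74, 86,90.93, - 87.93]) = [ - 93, - 92,- 87.93, - 74,- 55 , - 48, - 30, - 24,  -  90/11,-50/13 , 27/2, 23, 26, 37.35,41, 85, 86 , 90.93]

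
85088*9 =765792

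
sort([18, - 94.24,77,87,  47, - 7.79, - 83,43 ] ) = [ -94.24,-83, - 7.79,18,43,47,77,  87]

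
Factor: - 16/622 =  - 8/311 = -2^3*311^( - 1 ) 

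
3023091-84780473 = - 81757382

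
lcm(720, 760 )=13680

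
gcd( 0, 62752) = 62752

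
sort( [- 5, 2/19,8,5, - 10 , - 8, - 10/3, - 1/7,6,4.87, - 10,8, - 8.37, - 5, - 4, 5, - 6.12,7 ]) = [ - 10, - 10,-8.37,- 8, - 6.12, - 5, - 5, - 4, - 10/3, - 1/7,2/19 , 4.87,5,5,6, 7,8,8]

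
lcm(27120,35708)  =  2142480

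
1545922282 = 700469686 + 845452596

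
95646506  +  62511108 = 158157614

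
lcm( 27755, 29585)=2692235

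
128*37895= 4850560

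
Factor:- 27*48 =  - 1296 =-2^4*3^4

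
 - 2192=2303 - 4495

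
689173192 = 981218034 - 292044842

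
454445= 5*90889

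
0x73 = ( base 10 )115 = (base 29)3S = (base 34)3d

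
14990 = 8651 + 6339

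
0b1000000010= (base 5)4024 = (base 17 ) 1d4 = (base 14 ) 28a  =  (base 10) 514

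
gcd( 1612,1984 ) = 124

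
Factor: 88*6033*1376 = 2^8* 3^1*11^1*43^1*2011^1  =  730523904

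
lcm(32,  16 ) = 32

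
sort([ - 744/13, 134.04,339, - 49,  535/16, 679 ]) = [  -  744/13,  -  49,535/16,134.04,339,679]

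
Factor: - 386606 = -2^1 * 11^1* 17573^1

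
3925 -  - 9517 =13442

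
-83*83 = -6889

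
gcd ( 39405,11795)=5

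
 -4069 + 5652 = 1583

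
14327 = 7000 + 7327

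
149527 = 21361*7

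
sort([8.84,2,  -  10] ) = [ - 10,2 , 8.84] 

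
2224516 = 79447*28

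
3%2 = 1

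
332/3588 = 83/897 = 0.09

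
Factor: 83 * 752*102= 2^5*3^1 * 17^1*47^1*83^1 = 6366432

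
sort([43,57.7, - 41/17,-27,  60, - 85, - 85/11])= [ - 85, - 27, - 85/11 ,-41/17, 43, 57.7,60] 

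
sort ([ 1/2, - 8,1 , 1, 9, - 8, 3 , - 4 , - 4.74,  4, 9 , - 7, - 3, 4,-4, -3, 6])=[ - 8,- 8, - 7, - 4.74 ,  -  4,-4 ,  -  3, - 3, 1/2,1 , 1, 3,  4, 4,  6, 9,9 ]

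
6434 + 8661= 15095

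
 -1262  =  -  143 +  -1119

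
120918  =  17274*7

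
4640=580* 8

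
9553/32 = 9553/32 = 298.53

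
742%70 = 42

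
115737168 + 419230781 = 534967949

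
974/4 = 487/2 = 243.50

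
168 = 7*24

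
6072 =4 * 1518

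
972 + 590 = 1562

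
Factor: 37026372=2^2*3^1 *3085531^1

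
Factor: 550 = 2^1*5^2*11^1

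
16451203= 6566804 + 9884399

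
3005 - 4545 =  - 1540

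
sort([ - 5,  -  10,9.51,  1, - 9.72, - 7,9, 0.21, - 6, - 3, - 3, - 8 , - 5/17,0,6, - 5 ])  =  [ - 10, - 9.72, - 8 , - 7, - 6, - 5,  -  5, - 3, -3, - 5/17,  0,0.21,  1,6, 9,9.51 ] 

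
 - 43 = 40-83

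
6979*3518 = 24552122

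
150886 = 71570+79316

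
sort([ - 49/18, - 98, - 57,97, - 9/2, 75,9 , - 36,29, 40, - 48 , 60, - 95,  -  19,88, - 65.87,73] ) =[ - 98,-95, - 65.87,  -  57 , - 48, - 36, - 19, - 9/2, -49/18, 9, 29, 40 , 60, 73,  75, 88,97]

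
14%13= 1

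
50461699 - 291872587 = - 241410888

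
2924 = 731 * 4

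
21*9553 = 200613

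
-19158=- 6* 3193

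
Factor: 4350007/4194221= 113^(-1 )*1759^1*2473^1 * 37117^( - 1)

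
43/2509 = 43/2509  =  0.02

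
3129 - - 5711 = 8840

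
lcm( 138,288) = 6624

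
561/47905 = 51/4355 = 0.01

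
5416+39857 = 45273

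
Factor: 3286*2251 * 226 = 1671673636 = 2^2*31^1*53^1*113^1*2251^1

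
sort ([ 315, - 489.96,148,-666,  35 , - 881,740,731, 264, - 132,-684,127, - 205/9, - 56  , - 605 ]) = [-881,  -  684,-666 ,-605, - 489.96, - 132 , - 56,  -  205/9, 35, 127,148 , 264,315,731,  740]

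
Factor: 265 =5^1*53^1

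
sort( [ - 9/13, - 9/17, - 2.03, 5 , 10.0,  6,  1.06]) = [ - 2.03, - 9/13,-9/17, 1.06, 5 , 6, 10.0]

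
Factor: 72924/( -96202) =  - 2^1*3^1*59^1  *  467^( - 1 ) = - 354/467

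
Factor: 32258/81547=2^1*127^2*81547^ ( - 1)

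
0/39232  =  0 = 0.00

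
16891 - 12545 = 4346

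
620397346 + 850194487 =1470591833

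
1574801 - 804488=770313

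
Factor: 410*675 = 2^1 *3^3*5^3 * 41^1   =  276750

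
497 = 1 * 497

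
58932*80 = 4714560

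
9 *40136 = 361224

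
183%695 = 183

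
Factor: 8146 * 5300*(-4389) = -2^3*3^1  *5^2*7^1*11^1*19^1*53^1*4073^1 = - 189489808200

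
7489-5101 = 2388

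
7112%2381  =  2350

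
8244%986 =356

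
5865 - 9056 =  - 3191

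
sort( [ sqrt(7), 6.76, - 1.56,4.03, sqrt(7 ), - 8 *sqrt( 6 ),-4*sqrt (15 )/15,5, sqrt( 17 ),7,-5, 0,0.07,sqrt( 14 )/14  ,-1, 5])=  [ - 8*sqrt (6 ), - 5 , - 1.56,-4 * sqrt(15)/15, - 1 , 0,  0.07 , sqrt(14) /14,sqrt(7 ),sqrt(7 ), 4.03,sqrt(17),  5 , 5,6.76, 7]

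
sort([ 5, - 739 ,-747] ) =[ - 747, - 739, 5 ] 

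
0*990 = 0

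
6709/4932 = 6709/4932 = 1.36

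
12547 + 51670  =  64217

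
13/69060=13/69060 = 0.00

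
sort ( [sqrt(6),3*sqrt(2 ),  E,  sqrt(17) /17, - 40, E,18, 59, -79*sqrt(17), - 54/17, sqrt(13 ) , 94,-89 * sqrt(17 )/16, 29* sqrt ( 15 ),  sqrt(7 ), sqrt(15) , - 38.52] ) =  [-79*sqrt(  17),-40 , - 38.52, - 89 * sqrt(17) /16, - 54/17,  sqrt(17 )/17, sqrt( 6 ),sqrt( 7),E,E,sqrt ( 13 ),sqrt(15 ), 3*sqrt(2), 18, 59, 94,29*sqrt(  15)]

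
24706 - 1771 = 22935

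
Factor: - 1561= - 7^1 * 223^1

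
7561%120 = 1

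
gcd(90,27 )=9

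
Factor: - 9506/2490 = -3^(-1 )*5^ ( - 1)*7^2 *83^( - 1)*97^1 = - 4753/1245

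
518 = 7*74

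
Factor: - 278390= - 2^1*5^1*7^1*41^1*97^1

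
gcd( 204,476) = 68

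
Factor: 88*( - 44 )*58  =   - 224576 = -2^6*11^2*29^1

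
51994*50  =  2599700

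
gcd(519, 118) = 1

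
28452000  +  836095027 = 864547027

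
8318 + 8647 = 16965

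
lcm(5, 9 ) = 45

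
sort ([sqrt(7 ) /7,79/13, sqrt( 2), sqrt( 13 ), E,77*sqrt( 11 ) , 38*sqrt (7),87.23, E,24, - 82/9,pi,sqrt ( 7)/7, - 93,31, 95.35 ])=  [ - 93 , - 82/9, sqrt( 7 )/7, sqrt( 7)/7,sqrt (2 ),E,  E , pi, sqrt(13 ),79/13,24,31,87.23,95.35, 38*sqrt( 7 ),77 * sqrt (11)] 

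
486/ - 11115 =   -  54/1235 =- 0.04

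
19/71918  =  19/71918= 0.00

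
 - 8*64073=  - 512584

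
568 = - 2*( - 284 )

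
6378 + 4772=11150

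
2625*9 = 23625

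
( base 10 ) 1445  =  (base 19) 401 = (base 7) 4133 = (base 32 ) 1d5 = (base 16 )5a5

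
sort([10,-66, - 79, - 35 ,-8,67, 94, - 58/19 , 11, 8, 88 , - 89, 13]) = [-89,-79,-66, - 35  ,-8, -58/19, 8, 10,11, 13,67, 88, 94] 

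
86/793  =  86/793 = 0.11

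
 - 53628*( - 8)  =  429024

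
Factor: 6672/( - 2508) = -2^2 * 11^ ( - 1 )*19^( - 1)*139^1 = -  556/209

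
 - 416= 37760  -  38176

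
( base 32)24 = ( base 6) 152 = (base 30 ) 28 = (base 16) 44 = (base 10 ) 68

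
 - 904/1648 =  - 1 +93/206 = - 0.55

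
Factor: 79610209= 7^1 * 19^1*619^1 * 967^1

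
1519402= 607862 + 911540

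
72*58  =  4176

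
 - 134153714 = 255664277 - 389817991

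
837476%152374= 75606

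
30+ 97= 127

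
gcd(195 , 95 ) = 5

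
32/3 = 10 + 2/3 = 10.67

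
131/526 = 131/526 = 0.25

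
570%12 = 6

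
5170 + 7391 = 12561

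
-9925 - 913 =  -10838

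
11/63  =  11/63=0.17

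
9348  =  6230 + 3118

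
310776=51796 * 6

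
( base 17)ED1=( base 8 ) 10254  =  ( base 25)6ki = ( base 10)4268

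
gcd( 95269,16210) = 1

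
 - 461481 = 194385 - 655866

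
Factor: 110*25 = 2^1*5^3*11^1 = 2750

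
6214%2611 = 992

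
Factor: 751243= 41^1 * 73^1*251^1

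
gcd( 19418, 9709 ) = 9709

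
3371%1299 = 773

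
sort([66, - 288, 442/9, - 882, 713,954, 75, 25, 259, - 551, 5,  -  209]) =[ - 882,  -  551, - 288, - 209, 5, 25, 442/9, 66, 75 , 259,713,954]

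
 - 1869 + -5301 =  - 7170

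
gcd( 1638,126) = 126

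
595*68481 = 40746195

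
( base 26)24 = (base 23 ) 2a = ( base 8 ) 70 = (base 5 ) 211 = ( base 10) 56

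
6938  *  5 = 34690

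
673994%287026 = 99942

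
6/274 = 3/137 =0.02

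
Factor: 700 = 2^2*5^2*7^1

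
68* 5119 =348092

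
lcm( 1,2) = 2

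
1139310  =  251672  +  887638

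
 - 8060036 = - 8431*956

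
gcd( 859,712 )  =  1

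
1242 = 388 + 854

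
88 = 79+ 9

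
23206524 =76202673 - 52996149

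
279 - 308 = -29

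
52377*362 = 18960474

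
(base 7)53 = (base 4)212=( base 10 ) 38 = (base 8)46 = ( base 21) 1H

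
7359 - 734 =6625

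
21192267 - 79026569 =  - 57834302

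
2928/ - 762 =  - 4  +  20/127   =  - 3.84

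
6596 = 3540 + 3056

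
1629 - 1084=545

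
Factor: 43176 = 2^3*3^1*7^1*257^1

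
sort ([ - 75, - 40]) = [-75, - 40 ]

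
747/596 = 1 + 151/596 = 1.25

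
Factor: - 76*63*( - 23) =110124 =2^2*3^2*7^1*19^1*23^1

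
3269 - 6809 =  - 3540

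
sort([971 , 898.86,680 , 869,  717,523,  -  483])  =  [-483,  523, 680, 717, 869,  898.86,  971]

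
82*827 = 67814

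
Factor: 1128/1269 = 2^3 * 3^( - 2 )= 8/9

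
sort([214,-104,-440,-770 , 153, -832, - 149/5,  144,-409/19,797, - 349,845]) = [ - 832, -770, - 440,-349,-104,-149/5, - 409/19, 144,  153,214,797, 845 ]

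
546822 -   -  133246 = 680068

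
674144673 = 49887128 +624257545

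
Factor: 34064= 2^4*2129^1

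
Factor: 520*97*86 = 2^4* 5^1*13^1*43^1*97^1 = 4337840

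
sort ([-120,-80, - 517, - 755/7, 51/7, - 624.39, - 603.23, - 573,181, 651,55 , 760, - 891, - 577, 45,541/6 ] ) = [-891, - 624.39,-603.23,-577, - 573, - 517, - 120, - 755/7, - 80,51/7, 45, 55,541/6,181,  651,760]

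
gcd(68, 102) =34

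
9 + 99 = 108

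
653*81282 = 53077146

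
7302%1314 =732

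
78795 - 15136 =63659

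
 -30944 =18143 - 49087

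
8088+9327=17415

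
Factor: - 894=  - 2^1*3^1*149^1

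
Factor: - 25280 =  - 2^6*5^1*79^1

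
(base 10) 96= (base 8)140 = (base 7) 165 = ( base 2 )1100000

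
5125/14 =5125/14  =  366.07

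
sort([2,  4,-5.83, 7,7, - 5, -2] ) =[- 5.83,-5,-2, 2,4, 7  ,  7 ] 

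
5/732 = 5/732=0.01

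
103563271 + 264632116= 368195387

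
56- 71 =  - 15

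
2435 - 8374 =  - 5939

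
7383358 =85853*86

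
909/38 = 23+35/38 = 23.92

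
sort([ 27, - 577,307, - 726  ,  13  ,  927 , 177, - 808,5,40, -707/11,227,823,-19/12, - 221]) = [ - 808, - 726,-577, -221, - 707/11, -19/12 , 5,13, 27,40,177, 227,307, 823,927]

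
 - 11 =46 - 57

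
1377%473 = 431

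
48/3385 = 48/3385 = 0.01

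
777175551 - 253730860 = 523444691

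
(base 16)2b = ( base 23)1k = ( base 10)43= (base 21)21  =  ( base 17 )29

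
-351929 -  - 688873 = 336944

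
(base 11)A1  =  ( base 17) 69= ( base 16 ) 6F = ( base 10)111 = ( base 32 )3f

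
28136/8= 3517 = 3517.00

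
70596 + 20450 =91046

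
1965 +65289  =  67254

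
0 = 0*47635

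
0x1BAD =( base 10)7085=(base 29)8c9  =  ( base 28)911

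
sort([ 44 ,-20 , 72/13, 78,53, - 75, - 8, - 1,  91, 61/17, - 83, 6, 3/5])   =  [ - 83, - 75 , - 20 , - 8,  -  1,3/5, 61/17,72/13, 6,44, 53, 78, 91] 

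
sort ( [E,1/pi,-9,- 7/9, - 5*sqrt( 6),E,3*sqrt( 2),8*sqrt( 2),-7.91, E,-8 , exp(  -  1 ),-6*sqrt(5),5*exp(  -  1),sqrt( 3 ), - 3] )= [-6 * sqrt(5), -5 * sqrt( 6), - 9,-8, -7.91, - 3,-7/9,1/pi,exp(-1 ),sqrt(3),5*exp( - 1 ),E,  E, E, 3*sqrt( 2 )  ,  8*sqrt( 2) ]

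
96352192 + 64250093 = 160602285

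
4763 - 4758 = 5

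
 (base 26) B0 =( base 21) DD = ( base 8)436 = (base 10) 286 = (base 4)10132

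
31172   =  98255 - 67083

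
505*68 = 34340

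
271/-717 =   -  1 + 446/717 = -0.38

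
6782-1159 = 5623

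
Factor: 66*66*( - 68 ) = -296208 = - 2^4  *  3^2  *  11^2*17^1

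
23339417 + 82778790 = 106118207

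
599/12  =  599/12  =  49.92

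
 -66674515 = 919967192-986641707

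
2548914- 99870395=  - 97321481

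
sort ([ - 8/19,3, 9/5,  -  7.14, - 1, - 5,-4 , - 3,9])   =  [  -  7.14, - 5,-4, - 3 , - 1, - 8/19, 9/5,3 , 9 ] 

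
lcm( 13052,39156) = 39156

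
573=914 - 341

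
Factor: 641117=19^1*41^1*823^1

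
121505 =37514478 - 37392973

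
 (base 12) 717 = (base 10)1027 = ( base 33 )v4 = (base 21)26j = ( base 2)10000000011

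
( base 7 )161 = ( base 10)92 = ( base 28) 38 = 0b1011100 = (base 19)4g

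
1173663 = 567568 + 606095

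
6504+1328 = 7832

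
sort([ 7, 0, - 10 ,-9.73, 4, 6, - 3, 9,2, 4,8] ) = [  -  10,- 9.73, - 3,0,  2,4, 4,6,7,8,9 ]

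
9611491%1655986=1331561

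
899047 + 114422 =1013469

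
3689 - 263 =3426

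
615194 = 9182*67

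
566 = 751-185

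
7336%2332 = 340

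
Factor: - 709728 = -2^5*3^1*7393^1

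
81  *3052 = 247212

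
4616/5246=2308/2623   =  0.88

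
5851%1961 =1929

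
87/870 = 1/10 = 0.10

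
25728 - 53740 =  - 28012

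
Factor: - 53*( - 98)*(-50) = -259700 = -  2^2*5^2*7^2*53^1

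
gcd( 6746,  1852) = 2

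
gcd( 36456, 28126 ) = 98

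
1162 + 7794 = 8956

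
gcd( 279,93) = 93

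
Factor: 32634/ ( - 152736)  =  - 2^( - 4 )*3^1*7^2*43^ (-1 )= - 147/688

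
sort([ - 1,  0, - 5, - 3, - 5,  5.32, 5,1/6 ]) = [  -  5,-5, - 3,-1 , 0 , 1/6,  5,  5.32 ] 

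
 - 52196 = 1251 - 53447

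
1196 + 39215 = 40411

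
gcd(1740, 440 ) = 20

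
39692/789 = 50 + 242/789 = 50.31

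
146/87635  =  146/87635 = 0.00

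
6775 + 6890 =13665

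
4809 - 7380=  - 2571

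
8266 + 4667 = 12933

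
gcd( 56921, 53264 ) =1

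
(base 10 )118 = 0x76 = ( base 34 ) 3G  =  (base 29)42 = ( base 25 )4I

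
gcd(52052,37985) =1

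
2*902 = 1804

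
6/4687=6/4687 = 0.00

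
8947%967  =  244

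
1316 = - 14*( - 94 )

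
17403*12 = 208836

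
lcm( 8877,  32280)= 355080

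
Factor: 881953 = 881953^1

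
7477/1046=7 + 155/1046= 7.15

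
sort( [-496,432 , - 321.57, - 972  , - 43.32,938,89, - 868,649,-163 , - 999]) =[ - 999, - 972, - 868, - 496, - 321.57, - 163 , - 43.32,89, 432, 649,938 ] 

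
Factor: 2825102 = 2^1 *7^1 * 373^1*541^1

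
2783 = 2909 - 126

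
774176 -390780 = 383396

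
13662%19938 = 13662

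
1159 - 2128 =- 969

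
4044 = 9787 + -5743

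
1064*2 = 2128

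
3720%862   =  272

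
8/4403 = 8/4403 = 0.00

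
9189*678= 6230142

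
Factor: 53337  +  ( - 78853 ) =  - 2^2*6379^1 = - 25516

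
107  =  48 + 59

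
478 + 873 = 1351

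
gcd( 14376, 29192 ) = 8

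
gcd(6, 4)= 2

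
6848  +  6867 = 13715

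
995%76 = 7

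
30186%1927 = 1281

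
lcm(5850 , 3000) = 117000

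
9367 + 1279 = 10646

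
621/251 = 621/251  =  2.47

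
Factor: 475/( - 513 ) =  - 25/27 = - 3^( - 3)*5^2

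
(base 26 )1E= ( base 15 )2a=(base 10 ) 40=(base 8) 50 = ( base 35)15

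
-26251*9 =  - 236259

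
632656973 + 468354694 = 1101011667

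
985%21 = 19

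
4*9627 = 38508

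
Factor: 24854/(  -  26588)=-2^(  -  1)*23^(-1 )* 43^1= -43/46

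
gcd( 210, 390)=30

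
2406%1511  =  895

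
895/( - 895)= - 1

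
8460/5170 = 18/11 = 1.64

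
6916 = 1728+5188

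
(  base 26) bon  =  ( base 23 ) f6a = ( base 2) 1111110010011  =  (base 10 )8083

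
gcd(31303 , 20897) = 1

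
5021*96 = 482016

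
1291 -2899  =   - 1608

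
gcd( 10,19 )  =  1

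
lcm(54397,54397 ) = 54397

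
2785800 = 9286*300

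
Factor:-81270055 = -5^1 * 2333^1  *  6967^1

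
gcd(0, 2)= 2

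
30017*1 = 30017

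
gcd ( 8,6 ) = 2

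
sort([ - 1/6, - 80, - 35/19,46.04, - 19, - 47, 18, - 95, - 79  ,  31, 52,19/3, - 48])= [ - 95, - 80,-79, - 48, - 47, - 19, - 35/19, - 1/6, 19/3,18,31,46.04, 52]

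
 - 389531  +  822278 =432747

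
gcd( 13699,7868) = 7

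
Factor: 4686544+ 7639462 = 2^1*7^1*11^1 * 80039^1 = 12326006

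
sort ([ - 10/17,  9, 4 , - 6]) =[ - 6, - 10/17, 4, 9 ]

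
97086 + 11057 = 108143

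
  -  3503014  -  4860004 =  -8363018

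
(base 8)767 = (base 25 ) K3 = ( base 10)503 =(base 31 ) G7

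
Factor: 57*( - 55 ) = - 3^1*5^1*11^1 * 19^1 = -3135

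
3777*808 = 3051816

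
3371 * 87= 293277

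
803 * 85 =68255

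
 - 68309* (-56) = 3825304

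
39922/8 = 4990+1/4  =  4990.25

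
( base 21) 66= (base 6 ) 340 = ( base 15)8C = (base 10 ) 132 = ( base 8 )204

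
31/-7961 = -1+7930/7961  =  - 0.00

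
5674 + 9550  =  15224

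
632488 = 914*692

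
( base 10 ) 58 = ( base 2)111010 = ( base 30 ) 1S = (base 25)28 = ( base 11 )53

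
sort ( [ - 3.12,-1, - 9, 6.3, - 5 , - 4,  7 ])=[-9 , - 5 , - 4, - 3.12 , - 1, 6.3, 7]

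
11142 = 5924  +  5218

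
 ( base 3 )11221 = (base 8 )205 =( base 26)53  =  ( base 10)133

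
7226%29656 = 7226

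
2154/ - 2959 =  - 1 + 805/2959= - 0.73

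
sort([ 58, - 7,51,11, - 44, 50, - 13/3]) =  [ - 44 , - 7, - 13/3,  11,50, 51, 58 ]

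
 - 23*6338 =-145774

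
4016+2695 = 6711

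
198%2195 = 198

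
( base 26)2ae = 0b11001011010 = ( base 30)1O6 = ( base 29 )1R2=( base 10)1626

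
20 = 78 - 58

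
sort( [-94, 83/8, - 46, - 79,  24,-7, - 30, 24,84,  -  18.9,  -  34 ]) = [ - 94 , - 79, - 46, - 34, - 30,-18.9,- 7,  83/8, 24,24,84]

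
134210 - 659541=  - 525331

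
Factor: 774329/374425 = 5^(  -  2)*17^( - 1)*29^1*881^( - 1 )*26701^1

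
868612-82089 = 786523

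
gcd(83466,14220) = 18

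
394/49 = 394/49  =  8.04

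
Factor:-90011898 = -2^1*3^4*37^1*15017^1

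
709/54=13 + 7/54 = 13.13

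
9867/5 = 1973+2/5= 1973.40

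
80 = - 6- - 86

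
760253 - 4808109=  - 4047856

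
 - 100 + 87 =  - 13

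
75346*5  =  376730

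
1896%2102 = 1896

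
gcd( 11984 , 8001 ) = 7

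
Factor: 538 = 2^1*269^1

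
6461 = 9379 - 2918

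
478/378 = 1 + 50/189=1.26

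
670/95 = 134/19 = 7.05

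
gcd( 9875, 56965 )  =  5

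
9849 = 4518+5331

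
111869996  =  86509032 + 25360964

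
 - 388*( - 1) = 388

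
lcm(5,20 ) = 20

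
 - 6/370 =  - 1 + 182/185 = - 0.02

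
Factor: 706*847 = 597982 = 2^1*7^1*11^2*353^1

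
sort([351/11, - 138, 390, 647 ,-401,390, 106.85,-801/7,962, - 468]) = [ - 468, - 401, - 138, - 801/7,351/11, 106.85, 390, 390, 647,  962 ]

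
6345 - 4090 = 2255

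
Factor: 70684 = 2^2 * 41^1*431^1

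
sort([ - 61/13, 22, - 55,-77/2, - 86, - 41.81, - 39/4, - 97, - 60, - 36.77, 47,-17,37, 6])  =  [ -97, - 86, - 60, - 55,-41.81, - 77/2, -36.77,-17, - 39/4, - 61/13,6, 22,37, 47 ] 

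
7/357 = 1/51 = 0.02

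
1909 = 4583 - 2674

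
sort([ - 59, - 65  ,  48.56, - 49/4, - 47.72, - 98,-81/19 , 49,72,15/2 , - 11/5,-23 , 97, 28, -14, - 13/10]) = [ - 98, - 65, -59, - 47.72, - 23, - 14, - 49/4, - 81/19, - 11/5, - 13/10,15/2,28,  48.56, 49,72,97] 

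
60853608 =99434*612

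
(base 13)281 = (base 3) 121102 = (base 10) 443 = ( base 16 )1BB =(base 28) fn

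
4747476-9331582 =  - 4584106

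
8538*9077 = 77499426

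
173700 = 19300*9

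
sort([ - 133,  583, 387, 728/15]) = [-133, 728/15, 387, 583]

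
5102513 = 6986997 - 1884484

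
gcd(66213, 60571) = 7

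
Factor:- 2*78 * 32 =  - 2^7*3^1*13^1 = -  4992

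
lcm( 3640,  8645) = 69160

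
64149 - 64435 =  - 286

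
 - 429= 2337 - 2766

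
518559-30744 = 487815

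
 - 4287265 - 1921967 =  - 6209232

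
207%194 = 13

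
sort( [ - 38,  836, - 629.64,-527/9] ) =[-629.64, - 527/9, -38,836 ]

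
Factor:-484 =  - 2^2*11^2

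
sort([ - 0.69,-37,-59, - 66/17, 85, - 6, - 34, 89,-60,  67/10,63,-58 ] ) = [ - 60,-59, - 58 , - 37,-34,  -  6, - 66/17,-0.69,67/10,63,85,89 ] 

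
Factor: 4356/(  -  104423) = - 2^2* 3^2*863^(-1 ) =-36/863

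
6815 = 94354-87539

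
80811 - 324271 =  - 243460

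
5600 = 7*800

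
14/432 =7/216 = 0.03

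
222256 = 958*232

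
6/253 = 6/253 = 0.02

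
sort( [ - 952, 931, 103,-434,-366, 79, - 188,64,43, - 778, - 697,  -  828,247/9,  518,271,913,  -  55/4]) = [-952,  -  828 ,-778,-697, - 434 , - 366, - 188, - 55/4,247/9,43,64,79,103,271,518,913,  931 ] 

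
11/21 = 11/21 = 0.52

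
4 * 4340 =17360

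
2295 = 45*51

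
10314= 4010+6304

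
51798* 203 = 10514994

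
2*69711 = 139422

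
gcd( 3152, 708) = 4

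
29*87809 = 2546461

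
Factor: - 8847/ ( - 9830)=2^( - 1) *3^2 *5^( - 1) = 9/10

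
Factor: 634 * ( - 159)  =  - 2^1*3^1*53^1 * 317^1=- 100806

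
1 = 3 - 2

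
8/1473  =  8/1473  =  0.01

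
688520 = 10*68852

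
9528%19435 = 9528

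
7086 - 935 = 6151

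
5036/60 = 1259/15 = 83.93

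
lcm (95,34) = 3230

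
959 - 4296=-3337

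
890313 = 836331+53982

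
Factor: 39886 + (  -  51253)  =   - 11367=- 3^3*421^1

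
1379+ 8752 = 10131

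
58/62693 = 58/62693 = 0.00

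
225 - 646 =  - 421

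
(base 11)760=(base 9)1224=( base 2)1110010001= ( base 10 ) 913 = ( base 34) qt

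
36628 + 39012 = 75640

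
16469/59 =16469/59 = 279.14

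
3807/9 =423 = 423.00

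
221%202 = 19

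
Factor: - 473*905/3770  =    -  85613/754 = - 2^ ( - 1 )*11^1*13^(-1)*29^( - 1 )*43^1*181^1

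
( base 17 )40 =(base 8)104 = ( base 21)35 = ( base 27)2e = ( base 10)68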